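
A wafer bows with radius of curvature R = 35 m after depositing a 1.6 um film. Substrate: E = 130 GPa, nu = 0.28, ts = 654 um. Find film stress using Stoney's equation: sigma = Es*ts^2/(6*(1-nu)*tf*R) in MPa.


Step 1: Compute numerator: Es * ts^2 = 130 * 654^2 = 55603080 (GPa*um^2)
Step 2: Compute denominator (R in um): 6*(1-nu)*tf*R = 6*0.72*1.6*35e6 = 241920000.0 (um^2)
Step 3: sigma (GPa) = 55603080 / 241920000.0 = 2.29841e-01 GPa
Step 4: Convert to MPa (x1000): sigma = 229.8 MPa


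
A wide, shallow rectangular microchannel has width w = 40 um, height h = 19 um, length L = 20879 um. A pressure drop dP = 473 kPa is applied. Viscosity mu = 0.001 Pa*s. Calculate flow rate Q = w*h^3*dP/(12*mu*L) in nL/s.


Step 1: Convert all dimensions to SI (meters).
w = 40e-6 m, h = 19e-6 m, L = 20879e-6 m, dP = 473e3 Pa
Step 2: Q = w * h^3 * dP / (12 * mu * L)
Q = 40e-6 * (19e-6)^3 * 473e3 / (12 * 0.001 * 20879e-6) = 5.1795377e-10 m^3/s
Step 3: Convert Q from m^3/s to nL/s (1 m^3 = 1e12 nL, so multiply by 1e12).
Q = 517.954 nL/s


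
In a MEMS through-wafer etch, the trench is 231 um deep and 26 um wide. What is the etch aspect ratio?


Step 1: AR = depth / width
Step 2: AR = 231 / 26
AR = 8.9


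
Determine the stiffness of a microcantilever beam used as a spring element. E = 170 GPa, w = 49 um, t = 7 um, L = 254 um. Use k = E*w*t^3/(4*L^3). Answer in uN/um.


Step 1: Convert E to consistent units (1 GPa = 1000 uN/um^2).
E = 170 GPa = 170000 uN/um^2
Step 2: Compute t^3 = 7^3 = 343
Step 3: Compute L^3 = 254^3 = 16387064
Step 4: k = 170000 * 49 * 343 / (4 * 16387064)
k = 43.5891 uN/um


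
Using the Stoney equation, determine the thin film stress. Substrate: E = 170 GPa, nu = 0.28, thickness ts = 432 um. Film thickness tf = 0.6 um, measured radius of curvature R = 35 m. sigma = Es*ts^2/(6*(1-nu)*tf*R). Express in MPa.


Step 1: Compute numerator: Es * ts^2 = 170 * 432^2 = 31726080 (GPa*um^2)
Step 2: Compute denominator (R in um): 6*(1-nu)*tf*R = 6*0.72*0.6*35e6 = 90720000.0 (um^2)
Step 3: sigma (GPa) = 31726080 / 90720000.0 = 3.49714e-01 GPa
Step 4: Convert to MPa (x1000): sigma = 349.7 MPa


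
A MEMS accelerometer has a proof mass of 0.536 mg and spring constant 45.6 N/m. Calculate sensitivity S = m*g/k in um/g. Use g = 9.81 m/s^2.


Step 1: Convert mass: m = 0.536 mg = 5.36e-07 kg
Step 2: S = m * g / k = 5.36e-07 * 9.81 / 45.6
Step 3: S = 1.15e-07 m/g
Step 4: Convert to um/g: S = 0.115 um/g


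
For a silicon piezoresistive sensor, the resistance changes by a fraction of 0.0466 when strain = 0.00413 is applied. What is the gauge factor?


Step 1: Identify values.
dR/R = 0.0466, strain = 0.00413
Step 2: GF = (dR/R) / strain = 0.0466 / 0.00413
GF = 11.3


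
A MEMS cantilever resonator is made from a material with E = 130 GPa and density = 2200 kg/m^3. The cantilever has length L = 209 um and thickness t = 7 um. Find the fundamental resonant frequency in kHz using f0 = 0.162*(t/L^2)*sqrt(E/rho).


Step 1: Convert units to SI.
t_SI = 7e-6 m, L_SI = 209e-6 m
Step 2: Calculate sqrt(E/rho).
sqrt(130e9 / 2200) = 7687.06 m/s
Step 3: Compute f0.
f0 = 0.162 * 7e-6 / (209e-6)^2 * 7687.06 = 199563.3 Hz = 199.56 kHz


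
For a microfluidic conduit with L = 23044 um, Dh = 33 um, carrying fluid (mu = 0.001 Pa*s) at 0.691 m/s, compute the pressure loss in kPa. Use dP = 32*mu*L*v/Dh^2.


Step 1: Convert to SI: L = 23044e-6 m, Dh = 33e-6 m
Step 2: dP = 32 * 0.001 * 23044e-6 * 0.691 / (33e-6)^2
Step 3: dP = 467905.35 Pa
Step 4: Convert to kPa: dP = 467.91 kPa


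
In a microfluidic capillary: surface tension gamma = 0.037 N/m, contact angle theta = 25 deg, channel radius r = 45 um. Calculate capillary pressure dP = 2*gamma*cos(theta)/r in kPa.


Step 1: cos(25 deg) = 0.9063
Step 2: Convert r to m: r = 45e-6 m
Step 3: dP = 2 * 0.037 * 0.9063 / 45e-6 = 1490.4 Pa
Step 4: Convert Pa to kPa (divide by 1000).
dP = 1.49 kPa


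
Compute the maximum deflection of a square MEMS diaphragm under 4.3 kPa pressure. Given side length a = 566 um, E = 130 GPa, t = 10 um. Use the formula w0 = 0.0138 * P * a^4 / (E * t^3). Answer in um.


Step 1: Convert pressure to compatible units (E is in GPa, so P in GPa).
P = 4.3 kPa = 4.3e-6 GPa
Step 2: Compute numerator: 0.0138 * P * a^4.
a^4 = 566^4 = 102627966736
numerator = 0.0138 * 4.3e-6 * 102627966736 = 6.0899e+03
Step 3: Compute denominator: E * t^3 = 130 * 10^3 = 130000
Step 4: w0 = numerator / denominator = 6.0899e+03 / 130000 = 0.0468 um


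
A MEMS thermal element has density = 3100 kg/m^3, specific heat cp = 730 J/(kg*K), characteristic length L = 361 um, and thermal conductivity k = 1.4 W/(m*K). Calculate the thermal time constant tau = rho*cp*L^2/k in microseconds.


Step 1: Convert L to m: L = 361e-6 m
Step 2: L^2 = (361e-6)^2 = 1.30321e-07 m^2
Step 3: tau = 3100 * 730 * 1.30321e-07 / 1.4 = 2.1065458786e-01 s
Step 4: Convert to microseconds (multiply by 1e6).
tau = 210654.588 us


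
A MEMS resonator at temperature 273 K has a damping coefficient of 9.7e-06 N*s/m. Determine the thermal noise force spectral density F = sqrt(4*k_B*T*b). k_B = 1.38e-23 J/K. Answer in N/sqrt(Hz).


Step 1: Compute 4 * k_B * T * b
= 4 * 1.38e-23 * 273 * 9.7e-06
= 1.4618e-25 N^2/Hz
Step 2: F_noise = sqrt(1.4618e-25)
F_noise = 3.82e-13 N/sqrt(Hz)


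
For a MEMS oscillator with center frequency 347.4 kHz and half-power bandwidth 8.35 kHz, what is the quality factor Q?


Step 1: Q = f0 / bandwidth
Step 2: Q = 347.4 / 8.35
Q = 41.6


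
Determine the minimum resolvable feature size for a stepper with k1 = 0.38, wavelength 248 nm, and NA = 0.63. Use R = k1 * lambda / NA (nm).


Step 1: Identify values: k1 = 0.38, lambda = 248 nm, NA = 0.63
Step 2: R = k1 * lambda / NA
R = 0.38 * 248 / 0.63
R = 149.6 nm


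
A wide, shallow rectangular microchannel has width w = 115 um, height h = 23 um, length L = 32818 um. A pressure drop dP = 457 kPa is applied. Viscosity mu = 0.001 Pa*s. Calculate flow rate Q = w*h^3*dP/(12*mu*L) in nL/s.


Step 1: Convert all dimensions to SI (meters).
w = 115e-6 m, h = 23e-6 m, L = 32818e-6 m, dP = 457e3 Pa
Step 2: Q = w * h^3 * dP / (12 * mu * L)
Q = 115e-6 * (23e-6)^3 * 457e3 / (12 * 0.001 * 32818e-6) = 1.62369402e-09 m^3/s
Step 3: Convert Q from m^3/s to nL/s (1 m^3 = 1e12 nL, so multiply by 1e12).
Q = 1623.694 nL/s


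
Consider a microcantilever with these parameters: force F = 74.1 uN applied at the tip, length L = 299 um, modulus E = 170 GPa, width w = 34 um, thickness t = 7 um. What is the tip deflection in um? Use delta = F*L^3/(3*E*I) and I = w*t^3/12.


Step 1: Calculate the second moment of area.
I = w * t^3 / 12 = 34 * 7^3 / 12 = 971.8333 um^4
Step 2: Convert E to consistent units (1 GPa = 1000 uN/um^2).
E = 170 GPa = 170000 uN/um^2
Step 3: Calculate tip deflection.
delta = F * L^3 / (3 * E * I)
delta = 74.1 * 299^3 / (3 * 170000 * 971.8333)
delta = 3.9964 um


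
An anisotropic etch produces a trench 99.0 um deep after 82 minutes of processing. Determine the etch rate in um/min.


Step 1: Etch rate = depth / time
Step 2: rate = 99.0 / 82
rate = 1.207 um/min


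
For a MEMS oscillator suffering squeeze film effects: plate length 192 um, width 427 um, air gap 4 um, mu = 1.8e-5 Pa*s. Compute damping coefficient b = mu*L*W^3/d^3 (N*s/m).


Step 1: Convert to SI.
L = 192e-6 m, W = 427e-6 m, d = 4e-6 m
Step 2: W^3 = (427e-6)^3 = 7.79e-11 m^3
Step 3: d^3 = (4e-6)^3 = 6.40e-17 m^3
Step 4: b = 1.8e-5 * 192e-6 * 7.79e-11 / 6.40e-17
b = 4.20e-03 N*s/m


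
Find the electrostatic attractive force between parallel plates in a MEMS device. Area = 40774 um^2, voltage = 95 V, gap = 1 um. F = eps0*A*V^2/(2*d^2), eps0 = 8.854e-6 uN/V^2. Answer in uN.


Step 1: Identify parameters.
eps0 = 8.854e-6 uN/V^2, A = 40774 um^2, V = 95 V, d = 1 um
Step 2: Compute V^2 = 95^2 = 9025
Step 3: Compute d^2 = 1^2 = 1
Step 4: F = 0.5 * 8.854e-6 * 40774 * 9025 / 1
F = 1629.071 uN


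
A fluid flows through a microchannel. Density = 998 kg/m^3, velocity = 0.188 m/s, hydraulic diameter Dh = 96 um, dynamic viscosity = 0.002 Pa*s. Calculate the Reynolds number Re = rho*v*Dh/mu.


Step 1: Convert Dh to meters: Dh = 96e-6 m
Step 2: Re = rho * v * Dh / mu
Re = 998 * 0.188 * 96e-6 / 0.002
Re = 9.006


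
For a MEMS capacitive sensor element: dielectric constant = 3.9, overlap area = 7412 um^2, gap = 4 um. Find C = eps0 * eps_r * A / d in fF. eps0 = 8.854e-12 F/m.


Step 1: Convert area to m^2: A = 7412e-12 m^2
Step 2: Convert gap to m: d = 4e-6 m
Step 3: C = eps0 * eps_r * A / d
C = 8.854e-12 * 3.9 * 7412e-12 / 4e-6
Step 4: Convert to fF (multiply by 1e15).
C = 63.99 fF


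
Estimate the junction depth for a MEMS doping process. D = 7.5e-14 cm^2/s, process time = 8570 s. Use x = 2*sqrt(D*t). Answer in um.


Step 1: Compute D*t = 7.5e-14 * 8570 = 6.4275e-10 cm^2
Step 2: sqrt(D*t) = 2.5353e-05 cm
Step 3: x = 2 * 2.5353e-05 cm = 5.0706e-05 cm
Step 4: Convert to um (1 cm = 1e4 um): x = 0.507 um


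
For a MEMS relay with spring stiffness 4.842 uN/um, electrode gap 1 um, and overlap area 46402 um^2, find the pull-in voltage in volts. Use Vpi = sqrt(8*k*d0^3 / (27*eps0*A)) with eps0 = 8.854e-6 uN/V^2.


Step 1: Compute numerator: 8 * k * d0^3 = 8 * 4.842 * 1^3 = 38.736
Step 2: Compute denominator: 27 * eps0 * A = 27 * 8.854e-6 * 46402 = 11.092769
Step 3: Vpi = sqrt(38.736 / 11.092769)
Vpi = 1.87 V


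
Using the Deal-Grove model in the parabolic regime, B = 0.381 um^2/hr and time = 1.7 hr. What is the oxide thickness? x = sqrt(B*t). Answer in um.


Step 1: Compute B*t = 0.381 * 1.7 = 0.6477
Step 2: x = sqrt(0.6477)
x = 0.805 um


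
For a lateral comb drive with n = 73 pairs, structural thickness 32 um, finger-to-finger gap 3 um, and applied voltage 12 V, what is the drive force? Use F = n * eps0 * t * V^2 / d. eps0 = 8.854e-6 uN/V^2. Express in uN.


Step 1: Parameters: n=73, eps0=8.854e-6 uN/V^2, t=32 um, V=12 V, d=3 um
Step 2: V^2 = 144
Step 3: F = 73 * 8.854e-6 * 32 * 144 / 3
F = 0.993 uN


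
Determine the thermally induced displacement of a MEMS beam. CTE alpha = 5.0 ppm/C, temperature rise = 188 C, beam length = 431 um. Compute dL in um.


Step 1: Convert CTE: alpha = 5.0 ppm/C = 5.0e-6 /C
Step 2: dL = 5.0e-6 * 188 * 431
dL = 0.4051 um


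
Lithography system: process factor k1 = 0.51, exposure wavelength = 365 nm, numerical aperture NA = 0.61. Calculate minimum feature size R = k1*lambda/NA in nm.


Step 1: Identify values: k1 = 0.51, lambda = 365 nm, NA = 0.61
Step 2: R = k1 * lambda / NA
R = 0.51 * 365 / 0.61
R = 305.2 nm


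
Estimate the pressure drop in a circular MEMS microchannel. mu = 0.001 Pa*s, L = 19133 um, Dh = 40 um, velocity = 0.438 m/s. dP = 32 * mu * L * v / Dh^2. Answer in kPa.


Step 1: Convert to SI: L = 19133e-6 m, Dh = 40e-6 m
Step 2: dP = 32 * 0.001 * 19133e-6 * 0.438 / (40e-6)^2
Step 3: dP = 167605.08 Pa
Step 4: Convert to kPa: dP = 167.61 kPa


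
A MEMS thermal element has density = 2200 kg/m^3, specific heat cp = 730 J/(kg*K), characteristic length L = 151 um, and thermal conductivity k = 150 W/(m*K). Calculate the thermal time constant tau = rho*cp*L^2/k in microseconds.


Step 1: Convert L to m: L = 151e-6 m
Step 2: L^2 = (151e-6)^2 = 2.2801e-08 m^2
Step 3: tau = 2200 * 730 * 2.2801e-08 / 150 = 2.4412271e-04 s
Step 4: Convert to microseconds (multiply by 1e6).
tau = 244.123 us


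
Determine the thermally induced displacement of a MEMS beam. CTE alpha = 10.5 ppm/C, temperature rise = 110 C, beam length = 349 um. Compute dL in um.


Step 1: Convert CTE: alpha = 10.5 ppm/C = 10.5e-6 /C
Step 2: dL = 10.5e-6 * 110 * 349
dL = 0.4031 um


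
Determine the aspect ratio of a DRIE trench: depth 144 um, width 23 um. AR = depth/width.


Step 1: AR = depth / width
Step 2: AR = 144 / 23
AR = 6.3


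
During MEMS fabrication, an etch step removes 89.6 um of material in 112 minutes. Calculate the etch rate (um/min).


Step 1: Etch rate = depth / time
Step 2: rate = 89.6 / 112
rate = 0.8 um/min


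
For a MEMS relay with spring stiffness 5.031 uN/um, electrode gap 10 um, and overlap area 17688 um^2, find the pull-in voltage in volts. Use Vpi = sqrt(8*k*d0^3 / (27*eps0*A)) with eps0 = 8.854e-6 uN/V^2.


Step 1: Compute numerator: 8 * k * d0^3 = 8 * 5.031 * 10^3 = 40248.0
Step 2: Compute denominator: 27 * eps0 * A = 27 * 8.854e-6 * 17688 = 4.228458
Step 3: Vpi = sqrt(40248.0 / 4.228458)
Vpi = 97.56 V


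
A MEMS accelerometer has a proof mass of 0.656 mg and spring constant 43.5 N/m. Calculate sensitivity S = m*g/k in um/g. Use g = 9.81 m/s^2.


Step 1: Convert mass: m = 0.656 mg = 6.56e-07 kg
Step 2: S = m * g / k = 6.56e-07 * 9.81 / 43.5
Step 3: S = 1.48e-07 m/g
Step 4: Convert to um/g: S = 0.148 um/g


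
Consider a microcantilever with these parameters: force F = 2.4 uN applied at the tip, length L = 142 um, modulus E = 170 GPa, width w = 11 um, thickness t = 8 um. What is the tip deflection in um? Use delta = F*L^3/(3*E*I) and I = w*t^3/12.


Step 1: Calculate the second moment of area.
I = w * t^3 / 12 = 11 * 8^3 / 12 = 469.3333 um^4
Step 2: Convert E to consistent units (1 GPa = 1000 uN/um^2).
E = 170 GPa = 170000 uN/um^2
Step 3: Calculate tip deflection.
delta = F * L^3 / (3 * E * I)
delta = 2.4 * 142^3 / (3 * 170000 * 469.3333)
delta = 0.0287 um


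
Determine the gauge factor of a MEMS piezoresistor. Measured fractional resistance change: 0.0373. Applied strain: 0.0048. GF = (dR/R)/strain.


Step 1: Identify values.
dR/R = 0.0373, strain = 0.0048
Step 2: GF = (dR/R) / strain = 0.0373 / 0.0048
GF = 7.8


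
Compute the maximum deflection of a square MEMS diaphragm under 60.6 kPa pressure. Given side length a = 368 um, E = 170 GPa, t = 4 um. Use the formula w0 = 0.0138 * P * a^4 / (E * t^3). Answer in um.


Step 1: Convert pressure to compatible units (E is in GPa, so P in GPa).
P = 60.6 kPa = 60.6e-6 GPa
Step 2: Compute numerator: 0.0138 * P * a^4.
a^4 = 368^4 = 18339659776
numerator = 0.0138 * 60.6e-6 * 18339659776 = 1.533709e+04
Step 3: Compute denominator: E * t^3 = 170 * 4^3 = 10880
Step 4: w0 = numerator / denominator = 1.533709e+04 / 10880 = 1.4097 um


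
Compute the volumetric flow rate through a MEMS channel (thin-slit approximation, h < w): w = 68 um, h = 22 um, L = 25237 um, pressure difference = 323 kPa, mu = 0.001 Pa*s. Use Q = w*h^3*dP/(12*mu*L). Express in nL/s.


Step 1: Convert all dimensions to SI (meters).
w = 68e-6 m, h = 22e-6 m, L = 25237e-6 m, dP = 323e3 Pa
Step 2: Q = w * h^3 * dP / (12 * mu * L)
Q = 68e-6 * (22e-6)^3 * 323e3 / (12 * 0.001 * 25237e-6) = 7.722546e-10 m^3/s
Step 3: Convert Q from m^3/s to nL/s (1 m^3 = 1e12 nL, so multiply by 1e12).
Q = 772.255 nL/s


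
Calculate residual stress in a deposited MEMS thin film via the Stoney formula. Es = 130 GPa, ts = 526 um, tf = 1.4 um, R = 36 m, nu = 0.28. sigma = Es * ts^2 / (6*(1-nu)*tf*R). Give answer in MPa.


Step 1: Compute numerator: Es * ts^2 = 130 * 526^2 = 35967880 (GPa*um^2)
Step 2: Compute denominator (R in um): 6*(1-nu)*tf*R = 6*0.72*1.4*36e6 = 217728000.0 (um^2)
Step 3: sigma (GPa) = 35967880 / 217728000.0 = 1.65196e-01 GPa
Step 4: Convert to MPa (x1000): sigma = 165.2 MPa


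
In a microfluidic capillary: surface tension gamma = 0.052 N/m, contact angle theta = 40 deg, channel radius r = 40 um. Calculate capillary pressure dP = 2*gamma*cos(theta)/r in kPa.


Step 1: cos(40 deg) = 0.766
Step 2: Convert r to m: r = 40e-6 m
Step 3: dP = 2 * 0.052 * 0.766 / 40e-6 = 1991.6 Pa
Step 4: Convert Pa to kPa (divide by 1000).
dP = 1.99 kPa


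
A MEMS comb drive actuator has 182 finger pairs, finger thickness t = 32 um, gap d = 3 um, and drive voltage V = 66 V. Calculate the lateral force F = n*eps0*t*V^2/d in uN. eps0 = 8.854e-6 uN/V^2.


Step 1: Parameters: n=182, eps0=8.854e-6 uN/V^2, t=32 um, V=66 V, d=3 um
Step 2: V^2 = 4356
Step 3: F = 182 * 8.854e-6 * 32 * 4356 / 3
F = 74.873 uN


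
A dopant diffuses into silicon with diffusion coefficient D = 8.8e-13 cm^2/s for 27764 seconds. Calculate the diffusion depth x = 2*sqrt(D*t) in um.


Step 1: Compute D*t = 8.8e-13 * 27764 = 2.443232e-08 cm^2
Step 2: sqrt(D*t) = 1.56308e-04 cm
Step 3: x = 2 * 1.56308e-04 cm = 3.12616e-04 cm
Step 4: Convert to um (1 cm = 1e4 um): x = 3.126 um


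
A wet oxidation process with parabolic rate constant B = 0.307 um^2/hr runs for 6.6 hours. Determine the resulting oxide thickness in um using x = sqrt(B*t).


Step 1: Compute B*t = 0.307 * 6.6 = 2.0262
Step 2: x = sqrt(2.0262)
x = 1.423 um


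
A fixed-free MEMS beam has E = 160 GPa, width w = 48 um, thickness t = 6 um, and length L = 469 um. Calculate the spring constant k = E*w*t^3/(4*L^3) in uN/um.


Step 1: Convert E to consistent units (1 GPa = 1000 uN/um^2).
E = 160 GPa = 160000 uN/um^2
Step 2: Compute t^3 = 6^3 = 216
Step 3: Compute L^3 = 469^3 = 103161709
Step 4: k = 160000 * 48 * 216 / (4 * 103161709)
k = 4.0201 uN/um


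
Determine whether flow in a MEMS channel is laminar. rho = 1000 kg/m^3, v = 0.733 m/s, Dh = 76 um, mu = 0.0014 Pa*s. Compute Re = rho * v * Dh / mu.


Step 1: Convert Dh to meters: Dh = 76e-6 m
Step 2: Re = rho * v * Dh / mu
Re = 1000 * 0.733 * 76e-6 / 0.0014
Re = 39.791
Since Re = 39.791 is below ~2300, the flow is laminar.


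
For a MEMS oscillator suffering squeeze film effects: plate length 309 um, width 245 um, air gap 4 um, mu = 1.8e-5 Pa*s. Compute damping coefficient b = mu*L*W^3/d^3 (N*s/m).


Step 1: Convert to SI.
L = 309e-6 m, W = 245e-6 m, d = 4e-6 m
Step 2: W^3 = (245e-6)^3 = 1.47e-11 m^3
Step 3: d^3 = (4e-6)^3 = 6.40e-17 m^3
Step 4: b = 1.8e-5 * 309e-6 * 1.47e-11 / 6.40e-17
b = 1.28e-03 N*s/m


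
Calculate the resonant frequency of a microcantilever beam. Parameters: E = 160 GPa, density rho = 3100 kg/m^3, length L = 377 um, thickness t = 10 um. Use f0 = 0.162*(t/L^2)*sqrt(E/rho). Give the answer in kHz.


Step 1: Convert units to SI.
t_SI = 10e-6 m, L_SI = 377e-6 m
Step 2: Calculate sqrt(E/rho).
sqrt(160e9 / 3100) = 7184.21 m/s
Step 3: Compute f0.
f0 = 0.162 * 10e-6 / (377e-6)^2 * 7184.21 = 81886.3 Hz = 81.89 kHz


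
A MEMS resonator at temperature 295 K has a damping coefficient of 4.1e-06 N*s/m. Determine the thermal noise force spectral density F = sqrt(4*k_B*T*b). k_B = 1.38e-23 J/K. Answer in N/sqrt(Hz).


Step 1: Compute 4 * k_B * T * b
= 4 * 1.38e-23 * 295 * 4.1e-06
= 6.6764e-26 N^2/Hz
Step 2: F_noise = sqrt(6.6764e-26)
F_noise = 2.58e-13 N/sqrt(Hz)


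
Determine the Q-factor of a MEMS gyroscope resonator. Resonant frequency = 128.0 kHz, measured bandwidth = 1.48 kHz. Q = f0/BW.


Step 1: Q = f0 / bandwidth
Step 2: Q = 128.0 / 1.48
Q = 86.5


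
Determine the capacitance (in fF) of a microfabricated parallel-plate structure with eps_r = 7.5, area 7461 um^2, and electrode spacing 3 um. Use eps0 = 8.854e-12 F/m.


Step 1: Convert area to m^2: A = 7461e-12 m^2
Step 2: Convert gap to m: d = 3e-6 m
Step 3: C = eps0 * eps_r * A / d
C = 8.854e-12 * 7.5 * 7461e-12 / 3e-6
Step 4: Convert to fF (multiply by 1e15).
C = 165.15 fF


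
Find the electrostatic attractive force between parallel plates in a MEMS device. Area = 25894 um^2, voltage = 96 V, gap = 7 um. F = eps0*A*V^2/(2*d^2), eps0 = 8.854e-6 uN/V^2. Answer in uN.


Step 1: Identify parameters.
eps0 = 8.854e-6 uN/V^2, A = 25894 um^2, V = 96 V, d = 7 um
Step 2: Compute V^2 = 96^2 = 9216
Step 3: Compute d^2 = 7^2 = 49
Step 4: F = 0.5 * 8.854e-6 * 25894 * 9216 / 49
F = 21.56 uN


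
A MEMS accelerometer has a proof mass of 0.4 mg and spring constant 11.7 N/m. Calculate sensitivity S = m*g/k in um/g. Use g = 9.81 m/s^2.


Step 1: Convert mass: m = 0.4 mg = 4.00e-07 kg
Step 2: S = m * g / k = 4.00e-07 * 9.81 / 11.7
Step 3: S = 3.35e-07 m/g
Step 4: Convert to um/g: S = 0.335 um/g


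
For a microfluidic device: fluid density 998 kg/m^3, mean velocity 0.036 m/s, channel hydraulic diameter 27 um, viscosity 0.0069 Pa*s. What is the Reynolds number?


Step 1: Convert Dh to meters: Dh = 27e-6 m
Step 2: Re = rho * v * Dh / mu
Re = 998 * 0.036 * 27e-6 / 0.0069
Re = 0.141


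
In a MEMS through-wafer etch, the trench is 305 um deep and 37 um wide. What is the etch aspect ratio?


Step 1: AR = depth / width
Step 2: AR = 305 / 37
AR = 8.2


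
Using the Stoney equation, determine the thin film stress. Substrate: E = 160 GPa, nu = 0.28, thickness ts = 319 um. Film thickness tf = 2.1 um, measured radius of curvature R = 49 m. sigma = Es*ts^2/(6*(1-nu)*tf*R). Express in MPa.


Step 1: Compute numerator: Es * ts^2 = 160 * 319^2 = 16281760 (GPa*um^2)
Step 2: Compute denominator (R in um): 6*(1-nu)*tf*R = 6*0.72*2.1*49e6 = 444528000.0 (um^2)
Step 3: sigma (GPa) = 16281760 / 444528000.0 = 3.6627e-02 GPa
Step 4: Convert to MPa (x1000): sigma = 36.6 MPa


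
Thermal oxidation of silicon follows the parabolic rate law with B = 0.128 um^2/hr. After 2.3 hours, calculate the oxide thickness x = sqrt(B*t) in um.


Step 1: Compute B*t = 0.128 * 2.3 = 0.2944
Step 2: x = sqrt(0.2944)
x = 0.543 um


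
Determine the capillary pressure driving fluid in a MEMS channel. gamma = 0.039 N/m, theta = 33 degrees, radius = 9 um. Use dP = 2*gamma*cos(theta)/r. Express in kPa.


Step 1: cos(33 deg) = 0.8387
Step 2: Convert r to m: r = 9e-6 m
Step 3: dP = 2 * 0.039 * 0.8387 / 9e-6 = 7268.7 Pa
Step 4: Convert Pa to kPa (divide by 1000).
dP = 7.27 kPa


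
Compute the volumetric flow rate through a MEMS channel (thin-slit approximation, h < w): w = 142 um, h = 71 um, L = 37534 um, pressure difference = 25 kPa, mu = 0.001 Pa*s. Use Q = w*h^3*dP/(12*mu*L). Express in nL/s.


Step 1: Convert all dimensions to SI (meters).
w = 142e-6 m, h = 71e-6 m, L = 37534e-6 m, dP = 25e3 Pa
Step 2: Q = w * h^3 * dP / (12 * mu * L)
Q = 142e-6 * (71e-6)^3 * 25e3 / (12 * 0.001 * 37534e-6) = 2.82096244e-09 m^3/s
Step 3: Convert Q from m^3/s to nL/s (1 m^3 = 1e12 nL, so multiply by 1e12).
Q = 2820.962 nL/s


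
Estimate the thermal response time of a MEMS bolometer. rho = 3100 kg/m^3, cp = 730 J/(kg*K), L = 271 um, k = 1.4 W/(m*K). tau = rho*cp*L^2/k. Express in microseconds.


Step 1: Convert L to m: L = 271e-6 m
Step 2: L^2 = (271e-6)^2 = 7.3441e-08 m^2
Step 3: tau = 3100 * 730 * 7.3441e-08 / 1.4 = 1.1871213071e-01 s
Step 4: Convert to microseconds (multiply by 1e6).
tau = 118712.131 us


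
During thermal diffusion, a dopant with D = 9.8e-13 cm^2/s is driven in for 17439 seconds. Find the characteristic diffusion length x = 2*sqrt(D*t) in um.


Step 1: Compute D*t = 9.8e-13 * 17439 = 1.709022e-08 cm^2
Step 2: sqrt(D*t) = 1.3073e-04 cm
Step 3: x = 2 * 1.3073e-04 cm = 2.6146e-04 cm
Step 4: Convert to um (1 cm = 1e4 um): x = 2.615 um


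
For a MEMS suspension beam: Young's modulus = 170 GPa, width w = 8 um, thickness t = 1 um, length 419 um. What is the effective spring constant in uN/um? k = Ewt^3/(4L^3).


Step 1: Convert E to consistent units (1 GPa = 1000 uN/um^2).
E = 170 GPa = 170000 uN/um^2
Step 2: Compute t^3 = 1^3 = 1
Step 3: Compute L^3 = 419^3 = 73560059
Step 4: k = 170000 * 8 * 1 / (4 * 73560059)
k = 0.0046 uN/um


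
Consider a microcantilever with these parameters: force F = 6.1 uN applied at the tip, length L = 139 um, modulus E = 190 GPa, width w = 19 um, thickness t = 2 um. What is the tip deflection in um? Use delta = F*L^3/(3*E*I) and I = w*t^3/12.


Step 1: Calculate the second moment of area.
I = w * t^3 / 12 = 19 * 2^3 / 12 = 12.6667 um^4
Step 2: Convert E to consistent units (1 GPa = 1000 uN/um^2).
E = 190 GPa = 190000 uN/um^2
Step 3: Calculate tip deflection.
delta = F * L^3 / (3 * E * I)
delta = 6.1 * 139^3 / (3 * 190000 * 12.6667)
delta = 2.269 um


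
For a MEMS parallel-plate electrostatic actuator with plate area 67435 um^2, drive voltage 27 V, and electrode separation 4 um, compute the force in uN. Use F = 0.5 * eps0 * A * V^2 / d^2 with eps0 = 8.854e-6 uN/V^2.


Step 1: Identify parameters.
eps0 = 8.854e-6 uN/V^2, A = 67435 um^2, V = 27 V, d = 4 um
Step 2: Compute V^2 = 27^2 = 729
Step 3: Compute d^2 = 4^2 = 16
Step 4: F = 0.5 * 8.854e-6 * 67435 * 729 / 16
F = 13.602 uN


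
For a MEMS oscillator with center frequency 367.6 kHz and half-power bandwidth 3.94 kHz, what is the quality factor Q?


Step 1: Q = f0 / bandwidth
Step 2: Q = 367.6 / 3.94
Q = 93.3


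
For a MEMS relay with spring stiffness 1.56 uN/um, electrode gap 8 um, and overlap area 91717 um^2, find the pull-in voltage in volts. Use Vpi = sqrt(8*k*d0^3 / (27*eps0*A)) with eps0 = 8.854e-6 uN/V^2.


Step 1: Compute numerator: 8 * k * d0^3 = 8 * 1.56 * 8^3 = 6389.76
Step 2: Compute denominator: 27 * eps0 * A = 27 * 8.854e-6 * 91717 = 21.925683
Step 3: Vpi = sqrt(6389.76 / 21.925683)
Vpi = 17.07 V


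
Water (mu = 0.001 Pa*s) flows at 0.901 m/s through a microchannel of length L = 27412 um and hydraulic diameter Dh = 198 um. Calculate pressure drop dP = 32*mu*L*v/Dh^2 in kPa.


Step 1: Convert to SI: L = 27412e-6 m, Dh = 198e-6 m
Step 2: dP = 32 * 0.001 * 27412e-6 * 0.901 / (198e-6)^2
Step 3: dP = 20159.75 Pa
Step 4: Convert to kPa: dP = 20.16 kPa


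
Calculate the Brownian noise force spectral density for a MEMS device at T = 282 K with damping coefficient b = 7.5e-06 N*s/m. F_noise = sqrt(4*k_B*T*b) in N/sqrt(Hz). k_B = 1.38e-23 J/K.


Step 1: Compute 4 * k_B * T * b
= 4 * 1.38e-23 * 282 * 7.5e-06
= 1.1675e-25 N^2/Hz
Step 2: F_noise = sqrt(1.1675e-25)
F_noise = 3.42e-13 N/sqrt(Hz)


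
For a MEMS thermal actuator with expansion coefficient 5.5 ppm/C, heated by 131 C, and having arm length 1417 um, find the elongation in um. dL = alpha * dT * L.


Step 1: Convert CTE: alpha = 5.5 ppm/C = 5.5e-6 /C
Step 2: dL = 5.5e-6 * 131 * 1417
dL = 1.0209 um


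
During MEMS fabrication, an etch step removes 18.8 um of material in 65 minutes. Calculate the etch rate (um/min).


Step 1: Etch rate = depth / time
Step 2: rate = 18.8 / 65
rate = 0.289 um/min


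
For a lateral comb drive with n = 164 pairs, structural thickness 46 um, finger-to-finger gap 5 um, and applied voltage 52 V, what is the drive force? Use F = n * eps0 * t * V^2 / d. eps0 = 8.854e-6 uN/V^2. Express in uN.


Step 1: Parameters: n=164, eps0=8.854e-6 uN/V^2, t=46 um, V=52 V, d=5 um
Step 2: V^2 = 2704
Step 3: F = 164 * 8.854e-6 * 46 * 2704 / 5
F = 36.123 uN


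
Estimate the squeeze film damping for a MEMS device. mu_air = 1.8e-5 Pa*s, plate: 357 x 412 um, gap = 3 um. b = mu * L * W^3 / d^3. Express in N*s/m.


Step 1: Convert to SI.
L = 357e-6 m, W = 412e-6 m, d = 3e-6 m
Step 2: W^3 = (412e-6)^3 = 6.99e-11 m^3
Step 3: d^3 = (3e-6)^3 = 2.70e-17 m^3
Step 4: b = 1.8e-5 * 357e-6 * 6.99e-11 / 2.70e-17
b = 1.66e-02 N*s/m


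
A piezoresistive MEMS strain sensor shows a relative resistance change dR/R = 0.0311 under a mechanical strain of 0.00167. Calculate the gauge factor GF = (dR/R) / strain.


Step 1: Identify values.
dR/R = 0.0311, strain = 0.00167
Step 2: GF = (dR/R) / strain = 0.0311 / 0.00167
GF = 18.6


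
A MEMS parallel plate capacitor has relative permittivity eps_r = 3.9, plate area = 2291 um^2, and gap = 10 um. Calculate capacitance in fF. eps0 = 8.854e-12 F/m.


Step 1: Convert area to m^2: A = 2291e-12 m^2
Step 2: Convert gap to m: d = 10e-6 m
Step 3: C = eps0 * eps_r * A / d
C = 8.854e-12 * 3.9 * 2291e-12 / 10e-6
Step 4: Convert to fF (multiply by 1e15).
C = 7.91 fF


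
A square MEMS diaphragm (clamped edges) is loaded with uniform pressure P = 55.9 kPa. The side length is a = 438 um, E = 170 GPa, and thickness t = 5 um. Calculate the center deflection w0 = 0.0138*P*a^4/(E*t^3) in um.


Step 1: Convert pressure to compatible units (E is in GPa, so P in GPa).
P = 55.9 kPa = 55.9e-6 GPa
Step 2: Compute numerator: 0.0138 * P * a^4.
a^4 = 438^4 = 36804120336
numerator = 0.0138 * 55.9e-6 * 36804120336 = 2.839143e+04
Step 3: Compute denominator: E * t^3 = 170 * 5^3 = 21250
Step 4: w0 = numerator / denominator = 2.839143e+04 / 21250 = 1.3361 um


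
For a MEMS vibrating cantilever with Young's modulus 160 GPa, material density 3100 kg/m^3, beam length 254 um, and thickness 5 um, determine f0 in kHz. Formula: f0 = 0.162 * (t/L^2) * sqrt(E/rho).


Step 1: Convert units to SI.
t_SI = 5e-6 m, L_SI = 254e-6 m
Step 2: Calculate sqrt(E/rho).
sqrt(160e9 / 3100) = 7184.21 m/s
Step 3: Compute f0.
f0 = 0.162 * 5e-6 / (254e-6)^2 * 7184.21 = 90197.9 Hz = 90.2 kHz


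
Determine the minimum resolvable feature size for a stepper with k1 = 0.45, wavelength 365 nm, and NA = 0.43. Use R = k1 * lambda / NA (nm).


Step 1: Identify values: k1 = 0.45, lambda = 365 nm, NA = 0.43
Step 2: R = k1 * lambda / NA
R = 0.45 * 365 / 0.43
R = 382.0 nm


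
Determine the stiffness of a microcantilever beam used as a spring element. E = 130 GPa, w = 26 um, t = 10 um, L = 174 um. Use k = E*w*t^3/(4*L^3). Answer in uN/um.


Step 1: Convert E to consistent units (1 GPa = 1000 uN/um^2).
E = 130 GPa = 130000 uN/um^2
Step 2: Compute t^3 = 10^3 = 1000
Step 3: Compute L^3 = 174^3 = 5268024
Step 4: k = 130000 * 26 * 1000 / (4 * 5268024)
k = 160.4017 uN/um


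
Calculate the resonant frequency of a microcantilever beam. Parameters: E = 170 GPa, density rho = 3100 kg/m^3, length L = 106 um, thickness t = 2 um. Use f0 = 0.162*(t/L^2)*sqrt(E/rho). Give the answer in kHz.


Step 1: Convert units to SI.
t_SI = 2e-6 m, L_SI = 106e-6 m
Step 2: Calculate sqrt(E/rho).
sqrt(170e9 / 3100) = 7405.32 m/s
Step 3: Compute f0.
f0 = 0.162 * 2e-6 / (106e-6)^2 * 7405.32 = 213539.0 Hz = 213.54 kHz


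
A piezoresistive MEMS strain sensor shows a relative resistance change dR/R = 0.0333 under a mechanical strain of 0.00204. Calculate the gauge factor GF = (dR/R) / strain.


Step 1: Identify values.
dR/R = 0.0333, strain = 0.00204
Step 2: GF = (dR/R) / strain = 0.0333 / 0.00204
GF = 16.3


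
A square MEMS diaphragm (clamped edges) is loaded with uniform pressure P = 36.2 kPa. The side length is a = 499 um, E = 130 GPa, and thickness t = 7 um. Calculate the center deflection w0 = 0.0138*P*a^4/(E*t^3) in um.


Step 1: Convert pressure to compatible units (E is in GPa, so P in GPa).
P = 36.2 kPa = 36.2e-6 GPa
Step 2: Compute numerator: 0.0138 * P * a^4.
a^4 = 499^4 = 62001498001
numerator = 0.0138 * 36.2e-6 * 62001498001 = 3.09735e+04
Step 3: Compute denominator: E * t^3 = 130 * 7^3 = 44590
Step 4: w0 = numerator / denominator = 3.09735e+04 / 44590 = 0.6946 um


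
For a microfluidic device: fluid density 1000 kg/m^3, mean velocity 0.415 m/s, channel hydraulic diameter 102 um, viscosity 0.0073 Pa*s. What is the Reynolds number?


Step 1: Convert Dh to meters: Dh = 102e-6 m
Step 2: Re = rho * v * Dh / mu
Re = 1000 * 0.415 * 102e-6 / 0.0073
Re = 5.799


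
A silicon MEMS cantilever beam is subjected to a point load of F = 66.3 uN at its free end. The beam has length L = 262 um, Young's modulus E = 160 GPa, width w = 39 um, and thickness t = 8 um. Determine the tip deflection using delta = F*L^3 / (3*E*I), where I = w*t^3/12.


Step 1: Calculate the second moment of area.
I = w * t^3 / 12 = 39 * 8^3 / 12 = 1664.0 um^4
Step 2: Convert E to consistent units (1 GPa = 1000 uN/um^2).
E = 160 GPa = 160000 uN/um^2
Step 3: Calculate tip deflection.
delta = F * L^3 / (3 * E * I)
delta = 66.3 * 262^3 / (3 * 160000 * 1664.0)
delta = 1.4929 um


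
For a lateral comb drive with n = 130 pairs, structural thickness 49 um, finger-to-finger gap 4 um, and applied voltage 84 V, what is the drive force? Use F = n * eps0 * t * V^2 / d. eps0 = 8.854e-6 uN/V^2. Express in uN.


Step 1: Parameters: n=130, eps0=8.854e-6 uN/V^2, t=49 um, V=84 V, d=4 um
Step 2: V^2 = 7056
Step 3: F = 130 * 8.854e-6 * 49 * 7056 / 4
F = 99.49 uN


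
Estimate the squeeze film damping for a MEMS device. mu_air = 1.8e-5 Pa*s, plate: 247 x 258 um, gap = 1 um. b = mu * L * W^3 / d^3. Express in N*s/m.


Step 1: Convert to SI.
L = 247e-6 m, W = 258e-6 m, d = 1e-6 m
Step 2: W^3 = (258e-6)^3 = 1.72e-11 m^3
Step 3: d^3 = (1e-6)^3 = 1.00e-18 m^3
Step 4: b = 1.8e-5 * 247e-6 * 1.72e-11 / 1.00e-18
b = 7.64e-02 N*s/m


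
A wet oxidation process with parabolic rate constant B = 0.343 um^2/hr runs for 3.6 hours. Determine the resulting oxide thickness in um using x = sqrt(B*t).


Step 1: Compute B*t = 0.343 * 3.6 = 1.2348
Step 2: x = sqrt(1.2348)
x = 1.111 um


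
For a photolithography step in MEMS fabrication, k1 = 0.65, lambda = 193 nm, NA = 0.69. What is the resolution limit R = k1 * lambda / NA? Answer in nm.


Step 1: Identify values: k1 = 0.65, lambda = 193 nm, NA = 0.69
Step 2: R = k1 * lambda / NA
R = 0.65 * 193 / 0.69
R = 181.8 nm


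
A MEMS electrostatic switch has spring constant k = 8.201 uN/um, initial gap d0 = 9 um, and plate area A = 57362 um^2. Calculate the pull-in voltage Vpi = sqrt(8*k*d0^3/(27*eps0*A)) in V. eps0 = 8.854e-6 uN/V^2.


Step 1: Compute numerator: 8 * k * d0^3 = 8 * 8.201 * 9^3 = 47828.232
Step 2: Compute denominator: 27 * eps0 * A = 27 * 8.854e-6 * 57362 = 13.712845
Step 3: Vpi = sqrt(47828.232 / 13.712845)
Vpi = 59.06 V


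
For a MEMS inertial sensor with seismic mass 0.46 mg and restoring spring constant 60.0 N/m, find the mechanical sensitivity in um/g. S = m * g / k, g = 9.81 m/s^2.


Step 1: Convert mass: m = 0.46 mg = 4.60e-07 kg
Step 2: S = m * g / k = 4.60e-07 * 9.81 / 60.0
Step 3: S = 7.52e-08 m/g
Step 4: Convert to um/g: S = 0.075 um/g


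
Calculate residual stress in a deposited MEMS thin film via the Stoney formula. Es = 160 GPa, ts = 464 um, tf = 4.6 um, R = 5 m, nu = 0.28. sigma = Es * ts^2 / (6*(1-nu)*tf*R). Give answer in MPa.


Step 1: Compute numerator: Es * ts^2 = 160 * 464^2 = 34447360 (GPa*um^2)
Step 2: Compute denominator (R in um): 6*(1-nu)*tf*R = 6*0.72*4.6*5e6 = 99360000.0 (um^2)
Step 3: sigma (GPa) = 34447360 / 99360000.0 = 3.46692e-01 GPa
Step 4: Convert to MPa (x1000): sigma = 346.7 MPa


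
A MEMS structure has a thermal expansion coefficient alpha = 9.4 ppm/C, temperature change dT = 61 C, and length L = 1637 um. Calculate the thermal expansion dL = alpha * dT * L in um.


Step 1: Convert CTE: alpha = 9.4 ppm/C = 9.4e-6 /C
Step 2: dL = 9.4e-6 * 61 * 1637
dL = 0.9387 um


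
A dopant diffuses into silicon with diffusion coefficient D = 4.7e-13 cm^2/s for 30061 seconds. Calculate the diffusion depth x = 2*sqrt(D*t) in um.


Step 1: Compute D*t = 4.7e-13 * 30061 = 1.412867e-08 cm^2
Step 2: sqrt(D*t) = 1.18864e-04 cm
Step 3: x = 2 * 1.18864e-04 cm = 2.37728e-04 cm
Step 4: Convert to um (1 cm = 1e4 um): x = 2.377 um


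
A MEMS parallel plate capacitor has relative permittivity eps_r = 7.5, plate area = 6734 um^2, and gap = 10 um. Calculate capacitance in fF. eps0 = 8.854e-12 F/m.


Step 1: Convert area to m^2: A = 6734e-12 m^2
Step 2: Convert gap to m: d = 10e-6 m
Step 3: C = eps0 * eps_r * A / d
C = 8.854e-12 * 7.5 * 6734e-12 / 10e-6
Step 4: Convert to fF (multiply by 1e15).
C = 44.72 fF


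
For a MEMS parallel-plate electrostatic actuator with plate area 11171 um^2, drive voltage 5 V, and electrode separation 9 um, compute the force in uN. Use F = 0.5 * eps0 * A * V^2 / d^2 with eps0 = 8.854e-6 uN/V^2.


Step 1: Identify parameters.
eps0 = 8.854e-6 uN/V^2, A = 11171 um^2, V = 5 V, d = 9 um
Step 2: Compute V^2 = 5^2 = 25
Step 3: Compute d^2 = 9^2 = 81
Step 4: F = 0.5 * 8.854e-6 * 11171 * 25 / 81
F = 0.015 uN


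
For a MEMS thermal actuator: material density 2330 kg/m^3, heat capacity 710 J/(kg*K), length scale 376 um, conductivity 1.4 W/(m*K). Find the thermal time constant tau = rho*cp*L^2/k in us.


Step 1: Convert L to m: L = 376e-6 m
Step 2: L^2 = (376e-6)^2 = 1.41376e-07 m^2
Step 3: tau = 2330 * 710 * 1.41376e-07 / 1.4 = 1.6705594057e-01 s
Step 4: Convert to microseconds (multiply by 1e6).
tau = 167055.941 us


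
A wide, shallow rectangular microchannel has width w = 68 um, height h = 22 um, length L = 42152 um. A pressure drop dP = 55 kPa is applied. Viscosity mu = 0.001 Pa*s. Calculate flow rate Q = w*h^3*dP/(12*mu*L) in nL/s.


Step 1: Convert all dimensions to SI (meters).
w = 68e-6 m, h = 22e-6 m, L = 42152e-6 m, dP = 55e3 Pa
Step 2: Q = w * h^3 * dP / (12 * mu * L)
Q = 68e-6 * (22e-6)^3 * 55e3 / (12 * 0.001 * 42152e-6) = 7.873e-11 m^3/s
Step 3: Convert Q from m^3/s to nL/s (1 m^3 = 1e12 nL, so multiply by 1e12).
Q = 78.73 nL/s


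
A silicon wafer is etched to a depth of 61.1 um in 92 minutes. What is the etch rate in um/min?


Step 1: Etch rate = depth / time
Step 2: rate = 61.1 / 92
rate = 0.664 um/min


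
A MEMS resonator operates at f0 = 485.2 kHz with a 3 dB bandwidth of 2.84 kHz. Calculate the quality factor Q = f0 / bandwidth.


Step 1: Q = f0 / bandwidth
Step 2: Q = 485.2 / 2.84
Q = 170.8


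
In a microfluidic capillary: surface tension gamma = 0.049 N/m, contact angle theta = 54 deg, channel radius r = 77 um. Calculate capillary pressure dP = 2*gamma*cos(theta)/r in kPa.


Step 1: cos(54 deg) = 0.5878
Step 2: Convert r to m: r = 77e-6 m
Step 3: dP = 2 * 0.049 * 0.5878 / 77e-6 = 748.1 Pa
Step 4: Convert Pa to kPa (divide by 1000).
dP = 0.75 kPa


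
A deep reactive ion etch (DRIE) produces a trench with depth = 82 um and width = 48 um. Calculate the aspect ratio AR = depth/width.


Step 1: AR = depth / width
Step 2: AR = 82 / 48
AR = 1.7


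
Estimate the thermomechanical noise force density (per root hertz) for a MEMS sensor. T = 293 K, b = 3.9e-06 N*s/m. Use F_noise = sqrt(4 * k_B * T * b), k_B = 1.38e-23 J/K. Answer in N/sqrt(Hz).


Step 1: Compute 4 * k_B * T * b
= 4 * 1.38e-23 * 293 * 3.9e-06
= 6.3077e-26 N^2/Hz
Step 2: F_noise = sqrt(6.3077e-26)
F_noise = 2.51e-13 N/sqrt(Hz)


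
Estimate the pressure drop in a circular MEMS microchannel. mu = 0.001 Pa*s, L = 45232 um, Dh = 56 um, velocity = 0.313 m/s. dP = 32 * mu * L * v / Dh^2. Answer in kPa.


Step 1: Convert to SI: L = 45232e-6 m, Dh = 56e-6 m
Step 2: dP = 32 * 0.001 * 45232e-6 * 0.313 / (56e-6)^2
Step 3: dP = 144465.47 Pa
Step 4: Convert to kPa: dP = 144.47 kPa


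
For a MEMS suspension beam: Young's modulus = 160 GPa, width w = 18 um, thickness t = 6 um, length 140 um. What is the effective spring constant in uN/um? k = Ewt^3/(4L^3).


Step 1: Convert E to consistent units (1 GPa = 1000 uN/um^2).
E = 160 GPa = 160000 uN/um^2
Step 2: Compute t^3 = 6^3 = 216
Step 3: Compute L^3 = 140^3 = 2744000
Step 4: k = 160000 * 18 * 216 / (4 * 2744000)
k = 56.6764 uN/um


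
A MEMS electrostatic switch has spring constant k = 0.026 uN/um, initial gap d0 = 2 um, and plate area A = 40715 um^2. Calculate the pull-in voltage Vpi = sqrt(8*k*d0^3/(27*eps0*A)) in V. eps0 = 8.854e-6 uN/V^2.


Step 1: Compute numerator: 8 * k * d0^3 = 8 * 0.026 * 2^3 = 1.664
Step 2: Compute denominator: 27 * eps0 * A = 27 * 8.854e-6 * 40715 = 9.733246
Step 3: Vpi = sqrt(1.664 / 9.733246)
Vpi = 0.41 V


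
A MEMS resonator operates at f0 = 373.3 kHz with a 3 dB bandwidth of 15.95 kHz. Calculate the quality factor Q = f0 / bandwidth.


Step 1: Q = f0 / bandwidth
Step 2: Q = 373.3 / 15.95
Q = 23.4


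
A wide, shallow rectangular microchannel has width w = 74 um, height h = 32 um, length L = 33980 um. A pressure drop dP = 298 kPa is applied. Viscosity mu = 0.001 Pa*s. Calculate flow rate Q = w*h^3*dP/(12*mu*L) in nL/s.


Step 1: Convert all dimensions to SI (meters).
w = 74e-6 m, h = 32e-6 m, L = 33980e-6 m, dP = 298e3 Pa
Step 2: Q = w * h^3 * dP / (12 * mu * L)
Q = 74e-6 * (32e-6)^3 * 298e3 / (12 * 0.001 * 33980e-6) = 1.7721207e-09 m^3/s
Step 3: Convert Q from m^3/s to nL/s (1 m^3 = 1e12 nL, so multiply by 1e12).
Q = 1772.121 nL/s


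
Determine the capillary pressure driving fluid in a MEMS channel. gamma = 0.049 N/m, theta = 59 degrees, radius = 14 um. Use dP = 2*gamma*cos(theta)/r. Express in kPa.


Step 1: cos(59 deg) = 0.515
Step 2: Convert r to m: r = 14e-6 m
Step 3: dP = 2 * 0.049 * 0.515 / 14e-6 = 3605.0 Pa
Step 4: Convert Pa to kPa (divide by 1000).
dP = 3.61 kPa


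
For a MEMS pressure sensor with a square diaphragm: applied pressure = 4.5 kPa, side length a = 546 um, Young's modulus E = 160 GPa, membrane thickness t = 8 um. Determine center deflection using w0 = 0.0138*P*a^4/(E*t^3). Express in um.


Step 1: Convert pressure to compatible units (E is in GPa, so P in GPa).
P = 4.5 kPa = 4.5e-6 GPa
Step 2: Compute numerator: 0.0138 * P * a^4.
a^4 = 546^4 = 88873149456
numerator = 0.0138 * 4.5e-6 * 88873149456 = 5.519e+03
Step 3: Compute denominator: E * t^3 = 160 * 8^3 = 81920
Step 4: w0 = numerator / denominator = 5.519e+03 / 81920 = 0.0674 um
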